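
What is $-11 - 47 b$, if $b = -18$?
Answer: $835$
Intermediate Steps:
$-11 - 47 b = -11 - -846 = -11 + 846 = 835$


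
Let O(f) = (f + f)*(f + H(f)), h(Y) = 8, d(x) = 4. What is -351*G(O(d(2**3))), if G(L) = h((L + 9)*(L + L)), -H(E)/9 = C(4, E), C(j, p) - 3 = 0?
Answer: -2808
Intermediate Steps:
C(j, p) = 3 (C(j, p) = 3 + 0 = 3)
H(E) = -27 (H(E) = -9*3 = -27)
O(f) = 2*f*(-27 + f) (O(f) = (f + f)*(f - 27) = (2*f)*(-27 + f) = 2*f*(-27 + f))
G(L) = 8
-351*G(O(d(2**3))) = -351*8 = -2808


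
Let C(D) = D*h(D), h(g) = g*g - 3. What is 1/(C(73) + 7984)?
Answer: 1/396782 ≈ 2.5203e-6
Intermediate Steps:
h(g) = -3 + g² (h(g) = g² - 3 = -3 + g²)
C(D) = D*(-3 + D²)
1/(C(73) + 7984) = 1/(73*(-3 + 73²) + 7984) = 1/(73*(-3 + 5329) + 7984) = 1/(73*5326 + 7984) = 1/(388798 + 7984) = 1/396782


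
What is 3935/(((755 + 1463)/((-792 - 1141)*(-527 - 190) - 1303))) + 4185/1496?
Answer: 4075579305205/1659064 ≈ 2.4566e+6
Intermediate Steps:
3935/(((755 + 1463)/((-792 - 1141)*(-527 - 190) - 1303))) + 4185/1496 = 3935/((2218/(-1933*(-717) - 1303))) + 4185*(1/1496) = 3935/((2218/(1385961 - 1303))) + 4185/1496 = 3935/((2218/1384658)) + 4185/1496 = 3935/((2218*(1/1384658))) + 4185/1496 = 3935/(1109/692329) + 4185/1496 = 3935*(692329/1109) + 4185/1496 = 2724314615/1109 + 4185/1496 = 4075579305205/1659064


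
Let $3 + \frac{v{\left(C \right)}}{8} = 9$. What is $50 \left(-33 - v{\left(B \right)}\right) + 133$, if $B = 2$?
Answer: $-3917$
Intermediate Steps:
$v{\left(C \right)} = 48$ ($v{\left(C \right)} = -24 + 8 \cdot 9 = -24 + 72 = 48$)
$50 \left(-33 - v{\left(B \right)}\right) + 133 = 50 \left(-33 - 48\right) + 133 = 50 \left(-81\right) + 133 = -4050 + 133 = -3917$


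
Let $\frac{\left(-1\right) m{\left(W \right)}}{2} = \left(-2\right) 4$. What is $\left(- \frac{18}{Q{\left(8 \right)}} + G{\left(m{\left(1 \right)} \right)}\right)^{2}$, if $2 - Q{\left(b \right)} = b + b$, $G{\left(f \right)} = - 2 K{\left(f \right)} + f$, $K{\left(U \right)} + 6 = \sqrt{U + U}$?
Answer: $\frac{48297}{49} - \frac{3280 \sqrt{2}}{7} \approx 322.99$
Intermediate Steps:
$K{\left(U \right)} = -6 + \sqrt{2} \sqrt{U}$ ($K{\left(U \right)} = -6 + \sqrt{U + U} = -6 + \sqrt{2 U} = -6 + \sqrt{2} \sqrt{U}$)
$m{\left(W \right)} = 16$ ($m{\left(W \right)} = - 2 \left(\left(-2\right) 4\right) = \left(-2\right) \left(-8\right) = 16$)
$G{\left(f \right)} = 12 + f - 2 \sqrt{2} \sqrt{f}$ ($G{\left(f \right)} = - 2 \left(-6 + \sqrt{2} \sqrt{f}\right) + f = \left(12 - 2 \sqrt{2} \sqrt{f}\right) + f = 12 + f - 2 \sqrt{2} \sqrt{f}$)
$Q{\left(b \right)} = 2 - 2 b$ ($Q{\left(b \right)} = 2 - \left(b + b\right) = 2 - 2 b$)
$\left(- \frac{18}{Q{\left(8 \right)}} + G{\left(m{\left(1 \right)} \right)}\right)^{2} = \left(- \frac{18}{2 - 16} + \left(12 + 16 - 2 \sqrt{2} \sqrt{16}\right)\right)^{2} = \left(- \frac{18}{2 - 16} + \left(12 + 16 - 2 \sqrt{2} \cdot 4\right)\right)^{2} = \left(- \frac{18}{-14} + \left(12 + 16 - 8 \sqrt{2}\right)\right)^{2} = \left(\left(-18\right) \left(- \frac{1}{14}\right) + \left(28 - 8 \sqrt{2}\right)\right)^{2} = \left(\frac{9}{7} + \left(28 - 8 \sqrt{2}\right)\right)^{2} = \left(\frac{205}{7} - 8 \sqrt{2}\right)^{2}$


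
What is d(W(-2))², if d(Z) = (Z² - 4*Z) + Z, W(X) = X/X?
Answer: 4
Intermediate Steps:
W(X) = 1
d(Z) = Z² - 3*Z
d(W(-2))² = (1*(-3 + 1))² = (1*(-2))² = (-2)² = 4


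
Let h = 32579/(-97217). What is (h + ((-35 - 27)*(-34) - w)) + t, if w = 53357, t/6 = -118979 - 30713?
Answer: -92297949596/97217 ≈ -9.4940e+5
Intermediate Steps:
t = -898152 (t = 6*(-118979 - 30713) = 6*(-149692) = -898152)
h = -32579/97217 (h = 32579*(-1/97217) = -32579/97217 ≈ -0.33512)
(h + ((-35 - 27)*(-34) - w)) + t = (-32579/97217 + ((-35 - 27)*(-34) - 1*53357)) - 898152 = (-32579/97217 + (-62*(-34) - 53357)) - 898152 = (-32579/97217 + (2108 - 53357)) - 898152 = (-32579/97217 - 51249) - 898152 = -4982306612/97217 - 898152 = -92297949596/97217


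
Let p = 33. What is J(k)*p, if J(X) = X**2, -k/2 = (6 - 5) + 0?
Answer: 132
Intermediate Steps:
k = -2 (k = -2*((6 - 5) + 0) = -2*(1 + 0) = -2*1 = -2)
J(k)*p = (-2)**2*33 = 4*33 = 132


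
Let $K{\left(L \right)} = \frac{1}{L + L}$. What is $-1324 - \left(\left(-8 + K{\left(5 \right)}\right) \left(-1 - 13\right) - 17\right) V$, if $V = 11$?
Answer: $- \frac{11768}{5} \approx -2353.6$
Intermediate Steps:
$K{\left(L \right)} = \frac{1}{2 L}$
$-1324 - \left(\left(-8 + K{\left(5 \right)}\right) \left(-1 - 13\right) - 17\right) V = -1324 - \left(\left(-8 + \frac{1}{2 \cdot 5}\right) \left(-1 - 13\right) - 17\right) 11 = -1324 - \left(\left(-8 + \frac{1}{2} \cdot \frac{1}{5}\right) \left(-14\right) - 17\right) 11 = -1324 - \left(\left(-8 + \frac{1}{10}\right) \left(-14\right) - 17\right) 11 = -1324 - \left(\left(- \frac{79}{10}\right) \left(-14\right) - 17\right) 11 = -1324 - \left(\frac{553}{5} - 17\right) 11 = -1324 - \frac{468}{5} \cdot 11 = -1324 - \frac{5148}{5} = - \frac{11768}{5}$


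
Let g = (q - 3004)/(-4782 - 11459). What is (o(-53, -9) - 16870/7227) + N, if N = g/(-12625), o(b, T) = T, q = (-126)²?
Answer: -16795563515681/1481843050875 ≈ -11.334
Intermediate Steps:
q = 15876
g = -12872/16241 (g = (15876 - 3004)/(-4782 - 11459) = 12872/(-16241) = 12872*(-1/16241) = -12872/16241 ≈ -0.79256)
N = 12872/205042625 (N = -12872/16241/(-12625) = -12872/16241*(-1/12625) = 12872/205042625 ≈ 6.2777e-5)
(o(-53, -9) - 16870/7227) + N = (-9 - 16870/7227) + 12872/205042625 = -81913/7227 + 12872/205042625 = -16795563515681/1481843050875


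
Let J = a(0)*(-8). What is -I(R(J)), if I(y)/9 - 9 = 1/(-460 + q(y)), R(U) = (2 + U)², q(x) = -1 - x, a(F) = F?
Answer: -12552/155 ≈ -80.981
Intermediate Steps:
J = 0 (J = 0*(-8) = 0)
I(y) = 81 + 9/(-461 - y) (I(y) = 81 + 9/(-460 + (-1 - y)) = 81 + 9/(-461 - y))
-I(R(J)) = -9*(4148 + 9*(2 + 0)²)/(461 + (2 + 0)²) = -9*(4148 + 9*2²)/(461 + 2²) = -9*(4148 + 9*4)/(461 + 4) = -9*(4148 + 36)/465 = -9*4184/465 = -1*12552/155 = -12552/155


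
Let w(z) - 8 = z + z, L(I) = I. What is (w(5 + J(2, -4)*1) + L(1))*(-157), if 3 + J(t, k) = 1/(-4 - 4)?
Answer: -8007/4 ≈ -2001.8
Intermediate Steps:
J(t, k) = -25/8 (J(t, k) = -3 + 1/(-4 - 4) = -3 + 1/(-8) = -3 - ⅛ = -25/8)
w(z) = 8 + 2*z (w(z) = 8 + (z + z) = 8 + 2*z)
(w(5 + J(2, -4)*1) + L(1))*(-157) = ((8 + 2*(5 - 25/8*1)) + 1)*(-157) = ((8 + 2*(5 - 25/8)) + 1)*(-157) = ((8 + 2*(15/8)) + 1)*(-157) = ((8 + 15/4) + 1)*(-157) = (47/4 + 1)*(-157) = (51/4)*(-157) = -8007/4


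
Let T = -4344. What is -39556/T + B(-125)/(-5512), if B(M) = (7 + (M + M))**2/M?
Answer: 3438824107/374127000 ≈ 9.1916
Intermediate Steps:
B(M) = (7 + 2*M)**2/M
-39556/T + B(-125)/(-5512) = -39556/(-4344) + ((7 + 2*(-125))**2/(-125))/(-5512) = -39556*(-1/4344) - (7 - 250)**2/125*(-1/5512) = 9889/1086 - 1/125*(-243)**2*(-1/5512) = 9889/1086 - 1/125*59049*(-1/5512) = 9889/1086 - 59049/125*(-1/5512) = 9889/1086 + 59049/689000 = 3438824107/374127000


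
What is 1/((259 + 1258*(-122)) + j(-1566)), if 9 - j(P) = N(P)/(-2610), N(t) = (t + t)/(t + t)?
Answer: -2610/399872879 ≈ -6.5271e-6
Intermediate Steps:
N(t) = 1 (N(t) = (2*t)/((2*t)) = (2*t)*(1/(2*t)) = 1)
j(P) = 23491/2610 (j(P) = 9 - 1/(-2610) = 9 - (-1)/2610 = 9 - 1*(-1/2610) = 9 + 1/2610 = 23491/2610)
1/((259 + 1258*(-122)) + j(-1566)) = 1/((259 + 1258*(-122)) + 23491/2610) = 1/((259 - 153476) + 23491/2610) = 1/(-153217 + 23491/2610) = 1/(-399872879/2610) = -2610/399872879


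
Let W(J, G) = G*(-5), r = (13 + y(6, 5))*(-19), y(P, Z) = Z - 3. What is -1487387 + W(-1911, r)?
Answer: -1485962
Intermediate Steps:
y(P, Z) = -3 + Z
r = -285 (r = (13 + (-3 + 5))*(-19) = (13 + 2)*(-19) = 15*(-19) = -285)
W(J, G) = -5*G
-1487387 + W(-1911, r) = -1487387 - 5*(-285) = -1487387 + 1425 = -1485962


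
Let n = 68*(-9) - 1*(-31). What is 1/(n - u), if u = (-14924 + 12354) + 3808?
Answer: -1/1819 ≈ -0.00054975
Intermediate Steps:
u = 1238 (u = -2570 + 3808 = 1238)
n = -581 (n = -612 + 31 = -581)
1/(n - u) = 1/(-581 - 1*1238) = 1/(-581 - 1238) = 1/(-1819) = -1/1819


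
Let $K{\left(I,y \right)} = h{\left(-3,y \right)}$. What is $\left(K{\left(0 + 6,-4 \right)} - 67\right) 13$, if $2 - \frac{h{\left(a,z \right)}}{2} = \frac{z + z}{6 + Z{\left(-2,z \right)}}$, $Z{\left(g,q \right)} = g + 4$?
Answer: $-793$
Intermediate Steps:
$Z{\left(g,q \right)} = 4 + g$
$h{\left(a,z \right)} = 4 - \frac{z}{2}$ ($h{\left(a,z \right)} = 4 - 2 \frac{z + z}{6 + \left(4 - 2\right)} = 4 - 2 \frac{2 z}{6 + 2} = 4 - 2 \frac{2 z}{8} = 4 - 2 \cdot 2 z \frac{1}{8} = 4 - 2 \frac{z}{4} = 4 - \frac{z}{2}$)
$K{\left(I,y \right)} = 4 - \frac{y}{2}$
$\left(K{\left(0 + 6,-4 \right)} - 67\right) 13 = \left(\left(4 - -2\right) - 67\right) 13 = \left(\left(4 + 2\right) - 67\right) 13 = \left(6 - 67\right) 13 = \left(-61\right) 13 = -793$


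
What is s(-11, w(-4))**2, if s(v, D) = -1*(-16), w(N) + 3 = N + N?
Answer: 256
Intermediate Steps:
w(N) = -3 + 2*N (w(N) = -3 + (N + N) = -3 + 2*N)
s(v, D) = 16
s(-11, w(-4))**2 = 16**2 = 256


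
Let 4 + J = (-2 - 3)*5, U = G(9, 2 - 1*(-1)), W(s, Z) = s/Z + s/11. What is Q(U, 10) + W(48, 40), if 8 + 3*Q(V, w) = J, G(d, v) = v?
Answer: -1117/165 ≈ -6.7697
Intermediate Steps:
W(s, Z) = s/11 + s/Z (W(s, Z) = s/Z + s*(1/11) = s/Z + s/11 = s/11 + s/Z)
U = 3 (U = 2 - 1*(-1) = 2 + 1 = 3)
J = -29 (J = -4 + (-2 - 3)*5 = -4 - 5*5 = -4 - 25 = -29)
Q(V, w) = -37/3 (Q(V, w) = -8/3 + (⅓)*(-29) = -8/3 - 29/3 = -37/3)
Q(U, 10) + W(48, 40) = -37/3 + ((1/11)*48 + 48/40) = -37/3 + (48/11 + 48*(1/40)) = -37/3 + (48/11 + 6/5) = -37/3 + 306/55 = -1117/165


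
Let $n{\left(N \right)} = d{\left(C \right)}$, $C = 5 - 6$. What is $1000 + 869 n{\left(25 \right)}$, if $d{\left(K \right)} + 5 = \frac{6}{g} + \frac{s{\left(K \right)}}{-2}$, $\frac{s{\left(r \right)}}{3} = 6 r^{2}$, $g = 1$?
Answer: $-5952$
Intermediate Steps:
$s{\left(r \right)} = 18 r^{2}$ ($s{\left(r \right)} = 3 \cdot 6 r^{2} = 18 r^{2}$)
$C = -1$ ($C = 5 - 6 = -1$)
$d{\left(K \right)} = 1 - 9 K^{2}$ ($d{\left(K \right)} = -5 + \left(\frac{6}{1} + \frac{18 K^{2}}{-2}\right) = -5 + \left(6 \cdot 1 + 18 K^{2} \left(- \frac{1}{2}\right)\right) = -5 - \left(-6 + 9 K^{2}\right) = 1 - 9 K^{2}$)
$n{\left(N \right)} = -8$ ($n{\left(N \right)} = 1 - 9 \left(-1\right)^{2} = 1 - 9 = -8$)
$1000 + 869 n{\left(25 \right)} = 1000 + 869 \left(-8\right) = 1000 - 6952 = -5952$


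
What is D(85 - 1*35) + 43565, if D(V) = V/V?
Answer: 43566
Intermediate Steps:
D(V) = 1
D(85 - 1*35) + 43565 = 1 + 43565 = 43566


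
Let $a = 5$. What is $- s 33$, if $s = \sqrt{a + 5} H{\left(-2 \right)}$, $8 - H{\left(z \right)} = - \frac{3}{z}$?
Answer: $- \frac{429 \sqrt{10}}{2} \approx -678.31$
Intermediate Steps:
$H{\left(z \right)} = 8 + \frac{3}{z}$ ($H{\left(z \right)} = 8 - - \frac{3}{z} = 8 + \frac{3}{z}$)
$s = \frac{13 \sqrt{10}}{2}$ ($s = \sqrt{5 + 5} \left(8 + \frac{3}{-2}\right) = \sqrt{10} \left(8 + 3 \left(- \frac{1}{2}\right)\right) = \sqrt{10} \left(8 - \frac{3}{2}\right) = \sqrt{10} \cdot \frac{13}{2} = \frac{13 \sqrt{10}}{2} \approx 20.555$)
$- s 33 = - \frac{13 \sqrt{10}}{2} \cdot 33 = - \frac{429 \sqrt{10}}{2}$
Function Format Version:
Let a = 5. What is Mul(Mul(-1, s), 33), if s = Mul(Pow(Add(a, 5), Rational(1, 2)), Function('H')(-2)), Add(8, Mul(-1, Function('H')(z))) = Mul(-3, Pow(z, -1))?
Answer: Mul(Rational(-429, 2), Pow(10, Rational(1, 2))) ≈ -678.31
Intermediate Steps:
Function('H')(z) = Add(8, Mul(3, Pow(z, -1))) (Function('H')(z) = Add(8, Mul(-1, Mul(-3, Pow(z, -1)))) = Add(8, Mul(3, Pow(z, -1))))
s = Mul(Rational(13, 2), Pow(10, Rational(1, 2))) (s = Mul(Pow(Add(5, 5), Rational(1, 2)), Add(8, Mul(3, Pow(-2, -1)))) = Mul(Pow(10, Rational(1, 2)), Add(8, Mul(3, Rational(-1, 2)))) = Mul(Pow(10, Rational(1, 2)), Add(8, Rational(-3, 2))) = Mul(Pow(10, Rational(1, 2)), Rational(13, 2)) = Mul(Rational(13, 2), Pow(10, Rational(1, 2))) ≈ 20.555)
Mul(Mul(-1, s), 33) = Mul(Mul(-1, Mul(Rational(13, 2), Pow(10, Rational(1, 2)))), 33) = Mul(Mul(Rational(-13, 2), Pow(10, Rational(1, 2))), 33) = Mul(Rational(-429, 2), Pow(10, Rational(1, 2)))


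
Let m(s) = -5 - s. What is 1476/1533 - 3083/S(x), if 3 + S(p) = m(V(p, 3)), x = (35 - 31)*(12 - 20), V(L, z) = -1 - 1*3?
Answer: 1577381/2044 ≈ 771.71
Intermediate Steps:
V(L, z) = -4 (V(L, z) = -1 - 3 = -4)
x = -32 (x = 4*(-8) = -32)
S(p) = -4 (S(p) = -3 + (-5 - 1*(-4)) = -3 + (-5 + 4) = -3 - 1 = -4)
1476/1533 - 3083/S(x) = 1476/1533 - 3083/(-4) = 1476*(1/1533) - 3083*(-¼) = 492/511 + 3083/4 = 1577381/2044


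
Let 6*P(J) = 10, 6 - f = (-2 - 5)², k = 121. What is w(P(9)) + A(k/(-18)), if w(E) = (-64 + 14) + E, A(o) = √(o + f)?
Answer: -145/3 + I*√1790/6 ≈ -48.333 + 7.0514*I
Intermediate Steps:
f = -43 (f = 6 - (-2 - 5)² = 6 - 1*(-7)² = 6 - 1*49 = 6 - 49 = -43)
P(J) = 5/3 (P(J) = (⅙)*10 = 5/3)
A(o) = √(-43 + o) (A(o) = √(o - 43) = √(-43 + o))
w(E) = -50 + E
w(P(9)) + A(k/(-18)) = (-50 + 5/3) + √(-43 + 121/(-18)) = -145/3 + √(-43 + 121*(-1/18)) = -145/3 + √(-43 - 121/18) = -145/3 + √(-895/18) = -145/3 + I*√1790/6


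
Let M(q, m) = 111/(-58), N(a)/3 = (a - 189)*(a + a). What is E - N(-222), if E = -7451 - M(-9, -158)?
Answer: -32184263/58 ≈ -5.5490e+5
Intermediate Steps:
N(a) = 6*a*(-189 + a) (N(a) = 3*((a - 189)*(a + a)) = 3*((-189 + a)*(2*a)) = 3*(2*a*(-189 + a)) = 6*a*(-189 + a))
M(q, m) = -111/58 (M(q, m) = 111*(-1/58) = -111/58)
E = -432047/58 (E = -7451 - 1*(-111/58) = -7451 + 111/58 = -432047/58 ≈ -7449.1)
E - N(-222) = -432047/58 - 6*(-222)*(-189 - 222) = -432047/58 - 6*(-222)*(-411) = -432047/58 - 1*547452 = -432047/58 - 547452 = -32184263/58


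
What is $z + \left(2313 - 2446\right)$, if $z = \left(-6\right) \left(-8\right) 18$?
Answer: $731$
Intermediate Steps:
$z = 864$ ($z = 48 \cdot 18 = 864$)
$z + \left(2313 - 2446\right) = 864 + \left(2313 - 2446\right) = 864 - 133 = 731$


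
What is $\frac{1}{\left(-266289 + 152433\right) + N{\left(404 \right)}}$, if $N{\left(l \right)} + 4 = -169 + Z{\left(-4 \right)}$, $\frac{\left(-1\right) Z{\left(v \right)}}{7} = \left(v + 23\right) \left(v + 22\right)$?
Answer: $- \frac{1}{116423} \approx -8.5894 \cdot 10^{-6}$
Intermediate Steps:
$Z{\left(v \right)} = - 7 \left(22 + v\right) \left(23 + v\right)$ ($Z{\left(v \right)} = - 7 \left(v + 23\right) \left(v + 22\right) = - 7 \left(23 + v\right) \left(22 + v\right) = - 7 \left(22 + v\right) \left(23 + v\right)$)
$N{\left(l \right)} = -2567$ ($N{\left(l \right)} = -4 - 2563 = -2567$)
$\frac{1}{\left(-266289 + 152433\right) + N{\left(404 \right)}} = \frac{1}{\left(-266289 + 152433\right) - 2567} = \frac{1}{-113856 - 2567} = \frac{1}{-116423} = - \frac{1}{116423}$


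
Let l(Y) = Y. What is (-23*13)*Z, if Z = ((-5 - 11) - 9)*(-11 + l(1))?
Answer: -74750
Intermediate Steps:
Z = 250 (Z = ((-5 - 11) - 9)*(-11 + 1) = (-16 - 9)*(-10) = -25*(-10) = 250)
(-23*13)*Z = -23*13*250 = -299*250 = -74750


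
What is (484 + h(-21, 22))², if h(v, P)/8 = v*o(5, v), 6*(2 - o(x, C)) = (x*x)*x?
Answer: 13307904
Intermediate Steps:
o(x, C) = 2 - x³/6 (o(x, C) = 2 - x*x*x/6 = 2 - x²*x/6 = 2 - x³/6)
h(v, P) = -452*v/3 (h(v, P) = 8*(v*(2 - ⅙*5³)) = 8*(v*(2 - ⅙*125)) = 8*(v*(2 - 125/6)) = 8*(v*(-113/6)) = 8*(-113*v/6) = -452*v/3)
(484 + h(-21, 22))² = (484 - 452/3*(-21))² = (484 + 3164)² = 3648² = 13307904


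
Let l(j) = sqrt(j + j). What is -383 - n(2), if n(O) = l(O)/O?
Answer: -384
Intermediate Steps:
l(j) = sqrt(2)*sqrt(j) (l(j) = sqrt(2*j) = sqrt(2)*sqrt(j))
n(O) = sqrt(2)/sqrt(O) (n(O) = (sqrt(2)*sqrt(O))/O = sqrt(2)/sqrt(O))
-383 - n(2) = -383 - sqrt(2)/sqrt(2) = -383 - sqrt(2)*sqrt(2)/2 = -383 - 1*1 = -383 - 1 = -384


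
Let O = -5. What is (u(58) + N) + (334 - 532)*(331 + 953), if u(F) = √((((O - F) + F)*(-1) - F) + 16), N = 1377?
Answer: -252855 + I*√37 ≈ -2.5286e+5 + 6.0828*I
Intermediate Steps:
u(F) = √(21 - F) (u(F) = √((((-5 - F) + F)*(-1) - F) + 16) = √((-5*(-1) - F) + 16) = √((5 - F) + 16) = √(21 - F))
(u(58) + N) + (334 - 532)*(331 + 953) = (√(21 - 1*58) + 1377) + (334 - 532)*(331 + 953) = (√(21 - 58) + 1377) - 198*1284 = (√(-37) + 1377) - 254232 = (I*√37 + 1377) - 254232 = (1377 + I*√37) - 254232 = -252855 + I*√37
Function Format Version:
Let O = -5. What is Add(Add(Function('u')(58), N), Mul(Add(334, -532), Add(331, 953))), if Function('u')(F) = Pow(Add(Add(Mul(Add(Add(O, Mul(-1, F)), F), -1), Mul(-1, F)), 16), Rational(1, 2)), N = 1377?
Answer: Add(-252855, Mul(I, Pow(37, Rational(1, 2)))) ≈ Add(-2.5286e+5, Mul(6.0828, I))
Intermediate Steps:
Function('u')(F) = Pow(Add(21, Mul(-1, F)), Rational(1, 2)) (Function('u')(F) = Pow(Add(Add(Mul(Add(Add(-5, Mul(-1, F)), F), -1), Mul(-1, F)), 16), Rational(1, 2)) = Pow(Add(Add(Mul(-5, -1), Mul(-1, F)), 16), Rational(1, 2)) = Pow(Add(Add(5, Mul(-1, F)), 16), Rational(1, 2)) = Pow(Add(21, Mul(-1, F)), Rational(1, 2)))
Add(Add(Function('u')(58), N), Mul(Add(334, -532), Add(331, 953))) = Add(Add(Pow(Add(21, Mul(-1, 58)), Rational(1, 2)), 1377), Mul(Add(334, -532), Add(331, 953))) = Add(Add(Pow(Add(21, -58), Rational(1, 2)), 1377), Mul(-198, 1284)) = Add(Add(Pow(-37, Rational(1, 2)), 1377), -254232) = Add(Add(Mul(I, Pow(37, Rational(1, 2))), 1377), -254232) = Add(Add(1377, Mul(I, Pow(37, Rational(1, 2)))), -254232) = Add(-252855, Mul(I, Pow(37, Rational(1, 2))))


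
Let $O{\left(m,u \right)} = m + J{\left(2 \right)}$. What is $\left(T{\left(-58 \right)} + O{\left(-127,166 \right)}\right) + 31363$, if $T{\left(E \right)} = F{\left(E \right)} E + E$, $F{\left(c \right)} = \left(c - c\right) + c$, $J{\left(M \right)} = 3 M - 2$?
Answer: $34546$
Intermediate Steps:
$J{\left(M \right)} = -2 + 3 M$
$O{\left(m,u \right)} = 4 + m$ ($O{\left(m,u \right)} = m + \left(-2 + 3 \cdot 2\right) = m + \left(-2 + 6\right) = m + 4 = 4 + m$)
$F{\left(c \right)} = c$ ($F{\left(c \right)} = 0 + c = c$)
$T{\left(E \right)} = E + E^{2}$ ($T{\left(E \right)} = E E + E = E^{2} + E = E + E^{2}$)
$\left(T{\left(-58 \right)} + O{\left(-127,166 \right)}\right) + 31363 = \left(- 58 \left(1 - 58\right) + \left(4 - 127\right)\right) + 31363 = \left(\left(-58\right) \left(-57\right) - 123\right) + 31363 = \left(3306 - 123\right) + 31363 = 3183 + 31363 = 34546$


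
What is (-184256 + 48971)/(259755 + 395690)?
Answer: -27057/131089 ≈ -0.20640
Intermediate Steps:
(-184256 + 48971)/(259755 + 395690) = -135285/655445 = -135285*1/655445 = -27057/131089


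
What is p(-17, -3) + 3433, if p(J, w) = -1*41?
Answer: 3392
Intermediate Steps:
p(J, w) = -41
p(-17, -3) + 3433 = -41 + 3433 = 3392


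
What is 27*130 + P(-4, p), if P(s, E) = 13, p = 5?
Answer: 3523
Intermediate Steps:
27*130 + P(-4, p) = 27*130 + 13 = 3510 + 13 = 3523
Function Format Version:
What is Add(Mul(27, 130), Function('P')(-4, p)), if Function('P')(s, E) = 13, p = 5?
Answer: 3523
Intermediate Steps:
Add(Mul(27, 130), Function('P')(-4, p)) = Add(Mul(27, 130), 13) = Add(3510, 13) = 3523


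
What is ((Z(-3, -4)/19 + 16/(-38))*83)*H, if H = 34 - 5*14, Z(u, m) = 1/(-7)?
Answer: 8964/7 ≈ 1280.6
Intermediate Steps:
Z(u, m) = -1/7
H = -36 (H = 34 - 1*70 = 34 - 70 = -36)
((Z(-3, -4)/19 + 16/(-38))*83)*H = ((-1/7/19 + 16/(-38))*83)*(-36) = ((-1/7*1/19 + 16*(-1/38))*83)*(-36) = ((-1/133 - 8/19)*83)*(-36) = -3/7*83*(-36) = -249/7*(-36) = 8964/7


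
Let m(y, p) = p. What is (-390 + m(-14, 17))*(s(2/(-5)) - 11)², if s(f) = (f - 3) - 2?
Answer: -2508052/25 ≈ -1.0032e+5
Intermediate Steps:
s(f) = -5 + f (s(f) = (-3 + f) - 2 = -5 + f)
(-390 + m(-14, 17))*(s(2/(-5)) - 11)² = (-390 + 17)*((-5 + 2/(-5)) - 11)² = -373*((-5 + 2*(-⅕)) - 11)² = -373*((-5 - ⅖) - 11)² = -373*(-27/5 - 11)² = -373*(-82/5)² = -373*6724/25 = -2508052/25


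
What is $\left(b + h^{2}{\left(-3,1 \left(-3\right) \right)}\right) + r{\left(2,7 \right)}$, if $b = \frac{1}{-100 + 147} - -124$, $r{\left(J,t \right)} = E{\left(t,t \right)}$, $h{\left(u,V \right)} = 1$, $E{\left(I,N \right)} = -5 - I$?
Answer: $\frac{5312}{47} \approx 113.02$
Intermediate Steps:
$r{\left(J,t \right)} = -5 - t$
$b = \frac{5829}{47}$ ($b = \frac{1}{47} + 124 = \frac{5829}{47} \approx 124.02$)
$\left(b + h^{2}{\left(-3,1 \left(-3\right) \right)}\right) + r{\left(2,7 \right)} = \left(\frac{5829}{47} + 1^{2}\right) - 12 = \left(\frac{5829}{47} + 1\right) - 12 = \frac{5876}{47} - 12 = \frac{5312}{47}$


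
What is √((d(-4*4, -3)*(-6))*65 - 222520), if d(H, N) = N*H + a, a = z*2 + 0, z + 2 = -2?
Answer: 2*I*√59530 ≈ 487.98*I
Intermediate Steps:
z = -4 (z = -2 - 2 = -4)
a = -8 (a = -4*2 + 0 = -8 + 0 = -8)
d(H, N) = -8 + H*N (d(H, N) = N*H - 8 = H*N - 8 = -8 + H*N)
√((d(-4*4, -3)*(-6))*65 - 222520) = √(((-8 - 4*4*(-3))*(-6))*65 - 222520) = √(((-8 - 16*(-3))*(-6))*65 - 222520) = √(((-8 + 48)*(-6))*65 - 222520) = √((40*(-6))*65 - 222520) = √(-240*65 - 222520) = √(-15600 - 222520) = √(-238120) = 2*I*√59530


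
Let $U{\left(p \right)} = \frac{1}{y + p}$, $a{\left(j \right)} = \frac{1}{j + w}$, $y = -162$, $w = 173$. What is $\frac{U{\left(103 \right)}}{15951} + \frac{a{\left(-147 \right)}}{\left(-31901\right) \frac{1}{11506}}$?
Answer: $- \frac{416508830}{30022318209} \approx -0.013873$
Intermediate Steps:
$a{\left(j \right)} = \frac{1}{173 + j}$ ($a{\left(j \right)} = \frac{1}{j + 173} = \frac{1}{173 + j}$)
$U{\left(p \right)} = \frac{1}{-162 + p}$
$\frac{U{\left(103 \right)}}{15951} + \frac{a{\left(-147 \right)}}{\left(-31901\right) \frac{1}{11506}} = \frac{1}{\left(-162 + 103\right) 15951} + \frac{1}{\left(173 - 147\right) \left(- \frac{31901}{11506}\right)} = \frac{1}{-59} \cdot \frac{1}{15951} + \frac{1}{26 \left(\left(-31901\right) \frac{1}{11506}\right)} = \left(- \frac{1}{59}\right) \frac{1}{15951} + \frac{1}{26 \left(- \frac{31901}{11506}\right)} = - \frac{1}{941109} + \frac{1}{26} \left(- \frac{11506}{31901}\right) = - \frac{1}{941109} - \frac{5753}{414713} = - \frac{416508830}{30022318209}$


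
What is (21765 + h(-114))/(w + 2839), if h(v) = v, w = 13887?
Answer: 21651/16726 ≈ 1.2945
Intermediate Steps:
(21765 + h(-114))/(w + 2839) = (21765 - 114)/(13887 + 2839) = 21651/16726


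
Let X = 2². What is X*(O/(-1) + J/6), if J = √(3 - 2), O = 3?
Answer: -34/3 ≈ -11.333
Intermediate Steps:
X = 4
J = 1 (J = √1 = 1)
X*(O/(-1) + J/6) = 4*(3/(-1) + 1/6) = 4*(3*(-1) + 1*(⅙)) = 4*(-3 + ⅙) = 4*(-17/6) = -34/3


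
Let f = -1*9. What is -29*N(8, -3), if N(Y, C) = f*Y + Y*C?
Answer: 2784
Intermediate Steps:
f = -9
N(Y, C) = -9*Y + C*Y (N(Y, C) = -9*Y + Y*C = -9*Y + C*Y)
-29*N(8, -3) = -232*(-9 - 3) = -232*(-12) = -29*(-96) = 2784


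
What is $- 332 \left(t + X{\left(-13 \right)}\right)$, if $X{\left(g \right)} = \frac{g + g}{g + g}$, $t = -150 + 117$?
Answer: $10624$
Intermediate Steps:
$t = -33$
$X{\left(g \right)} = 1$ ($X{\left(g \right)} = \frac{2 g}{2 g} = 2 g \frac{1}{2 g} = 1$)
$- 332 \left(t + X{\left(-13 \right)}\right) = - 332 \left(-33 + 1\right) = \left(-332\right) \left(-32\right) = 10624$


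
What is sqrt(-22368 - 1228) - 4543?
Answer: -4543 + 2*I*sqrt(5899) ≈ -4543.0 + 153.61*I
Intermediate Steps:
sqrt(-22368 - 1228) - 4543 = sqrt(-23596) - 4543 = 2*I*sqrt(5899) - 4543 = -4543 + 2*I*sqrt(5899)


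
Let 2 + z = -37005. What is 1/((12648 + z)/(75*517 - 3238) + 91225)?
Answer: 35537/3241838466 ≈ 1.0962e-5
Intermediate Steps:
z = -37007 (z = -2 - 37005 = -37007)
1/((12648 + z)/(75*517 - 3238) + 91225) = 1/((12648 - 37007)/(75*517 - 3238) + 91225) = 1/(-24359/(38775 - 3238) + 91225) = 1/(-24359/35537 + 91225) = 1/(3241838466/35537) = 35537/3241838466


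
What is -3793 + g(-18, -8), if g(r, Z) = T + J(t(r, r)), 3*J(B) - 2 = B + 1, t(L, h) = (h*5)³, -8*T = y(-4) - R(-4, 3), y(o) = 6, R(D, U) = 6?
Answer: -246792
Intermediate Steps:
T = 0 (T = -(6 - 1*6)/8 = -(6 - 6)/8 = -⅛*0 = 0)
t(L, h) = 125*h³ (t(L, h) = (5*h)³ = 125*h³)
J(B) = 1 + B/3 (J(B) = ⅔ + (B + 1)/3 = ⅔ + (1 + B)/3 = ⅔ + (⅓ + B/3) = 1 + B/3)
g(r, Z) = 1 + 125*r³/3 (g(r, Z) = 0 + (1 + (125*r³)/3) = 0 + (1 + 125*r³/3) = 1 + 125*r³/3)
-3793 + g(-18, -8) = -3793 + (1 + (125/3)*(-18)³) = -3793 + (1 + (125/3)*(-5832)) = -3793 + (1 - 243000) = -3793 - 242999 = -246792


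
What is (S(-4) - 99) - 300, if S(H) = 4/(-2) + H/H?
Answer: -400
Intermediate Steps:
S(H) = -1 (S(H) = 4*(-½) + 1 = -2 + 1 = -1)
(S(-4) - 99) - 300 = (-1 - 99) - 300 = -100 - 300 = -400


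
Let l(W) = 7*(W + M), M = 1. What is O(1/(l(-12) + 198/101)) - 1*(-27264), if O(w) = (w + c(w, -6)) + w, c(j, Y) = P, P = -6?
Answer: 206588180/7579 ≈ 27258.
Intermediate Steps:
c(j, Y) = -6
l(W) = 7 + 7*W (l(W) = 7*(W + 1) = 7*(1 + W) = 7 + 7*W)
O(w) = -6 + 2*w (O(w) = (w - 6) + w = (-6 + w) + w = -6 + 2*w)
O(1/(l(-12) + 198/101)) - 1*(-27264) = (-6 + 2/((7 + 7*(-12)) + 198/101)) - 1*(-27264) = (-6 + 2/((7 - 84) + 198*(1/101))) + 27264 = (-6 + 2/(-77 + 198/101)) + 27264 = (-6 + 2/(-7579/101)) + 27264 = (-6 + 2*(-101/7579)) + 27264 = (-6 - 202/7579) + 27264 = -45676/7579 + 27264 = 206588180/7579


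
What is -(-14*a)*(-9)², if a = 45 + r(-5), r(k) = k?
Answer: 45360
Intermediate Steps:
a = 40 (a = 45 - 5 = 40)
-(-14*a)*(-9)² = -(-14*40)*(-9)² = -(-560)*81 = -1*(-45360) = 45360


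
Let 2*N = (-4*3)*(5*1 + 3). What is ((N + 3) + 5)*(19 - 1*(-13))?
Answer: -1280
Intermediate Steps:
N = -48 (N = ((-4*3)*(5*1 + 3))/2 = (-12*(5 + 3))/2 = (-12*8)/2 = (½)*(-96) = -48)
((N + 3) + 5)*(19 - 1*(-13)) = ((-48 + 3) + 5)*(19 - 1*(-13)) = (-45 + 5)*(19 + 13) = -40*32 = -1280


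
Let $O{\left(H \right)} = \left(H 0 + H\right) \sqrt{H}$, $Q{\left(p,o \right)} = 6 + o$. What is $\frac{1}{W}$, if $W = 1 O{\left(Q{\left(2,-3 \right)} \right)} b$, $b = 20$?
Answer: $\frac{\sqrt{3}}{180} \approx 0.0096225$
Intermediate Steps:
$O{\left(H \right)} = H^{\frac{3}{2}}$ ($O{\left(H \right)} = \left(0 + H\right) \sqrt{H} = H \sqrt{H} = H^{\frac{3}{2}}$)
$W = 60 \sqrt{3}$ ($W = 1 \left(6 - 3\right)^{\frac{3}{2}} \cdot 20 = 1 \cdot 3^{\frac{3}{2}} \cdot 20 = 1 \cdot 3 \sqrt{3} \cdot 20 = 3 \sqrt{3} \cdot 20 = 60 \sqrt{3} \approx 103.92$)
$\frac{1}{W} = \frac{1}{60 \sqrt{3}} = \frac{\sqrt{3}}{180}$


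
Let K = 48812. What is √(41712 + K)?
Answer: 2*√22631 ≈ 300.87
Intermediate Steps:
√(41712 + K) = √(41712 + 48812) = √90524 = 2*√22631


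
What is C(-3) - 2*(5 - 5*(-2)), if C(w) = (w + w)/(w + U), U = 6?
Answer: -32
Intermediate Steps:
C(w) = 2*w/(6 + w) (C(w) = (w + w)/(w + 6) = (2*w)/(6 + w) = 2*w/(6 + w))
C(-3) - 2*(5 - 5*(-2)) = 2*(-3)/(6 - 3) - 2*(5 - 5*(-2)) = 2*(-3)/3 - 2*(5 + 10) = 2*(-3)*(⅓) - 2*15 = -2 - 30 = -32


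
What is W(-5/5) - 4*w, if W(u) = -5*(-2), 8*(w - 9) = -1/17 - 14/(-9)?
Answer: -8185/306 ≈ -26.748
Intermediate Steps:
w = 11245/1224 (w = 9 + (-1/17 - 14/(-9))/8 = 9 + (-1*1/17 - 14*(-⅑))/8 = 9 + (-1/17 + 14/9)/8 = 9 + (⅛)*(229/153) = 9 + 229/1224 = 11245/1224 ≈ 9.1871)
W(u) = 10
W(-5/5) - 4*w = 10 - 4*11245/1224 = 10 - 11245/306 = -8185/306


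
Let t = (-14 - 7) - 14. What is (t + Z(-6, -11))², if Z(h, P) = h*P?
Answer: 961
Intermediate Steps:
Z(h, P) = P*h
t = -35 (t = -21 - 14 = -35)
(t + Z(-6, -11))² = (-35 - 11*(-6))² = (-35 + 66)² = 31² = 961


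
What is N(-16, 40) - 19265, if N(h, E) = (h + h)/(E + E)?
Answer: -96327/5 ≈ -19265.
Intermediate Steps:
N(h, E) = h/E (N(h, E) = (2*h)/((2*E)) = (2*h)*(1/(2*E)) = h/E)
N(-16, 40) - 19265 = -16/40 - 19265 = -16*1/40 - 19265 = -2/5 - 19265 = -96327/5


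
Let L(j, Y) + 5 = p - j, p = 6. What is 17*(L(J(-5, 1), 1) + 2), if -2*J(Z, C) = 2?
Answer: 68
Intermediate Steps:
J(Z, C) = -1 (J(Z, C) = -½*2 = -1)
L(j, Y) = 1 - j (L(j, Y) = -5 + (6 - j) = 1 - j)
17*(L(J(-5, 1), 1) + 2) = 17*((1 - 1*(-1)) + 2) = 17*((1 + 1) + 2) = 17*(2 + 2) = 17*4 = 68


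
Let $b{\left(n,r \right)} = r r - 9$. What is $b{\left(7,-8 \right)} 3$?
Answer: $165$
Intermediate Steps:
$b{\left(n,r \right)} = -9 + r^{2}$ ($b{\left(n,r \right)} = r^{2} - 9 = -9 + r^{2}$)
$b{\left(7,-8 \right)} 3 = \left(-9 + \left(-8\right)^{2}\right) 3 = \left(-9 + 64\right) 3 = 55 \cdot 3 = 165$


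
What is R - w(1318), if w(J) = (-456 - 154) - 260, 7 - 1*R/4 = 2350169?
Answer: -9399778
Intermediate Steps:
R = -9400648 (R = 28 - 4*2350169 = 28 - 9400676 = -9400648)
w(J) = -870 (w(J) = -610 - 260 = -870)
R - w(1318) = -9400648 - 1*(-870) = -9400648 + 870 = -9399778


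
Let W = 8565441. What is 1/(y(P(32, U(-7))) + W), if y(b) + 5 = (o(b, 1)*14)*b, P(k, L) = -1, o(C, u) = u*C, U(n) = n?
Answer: 1/8565450 ≈ 1.1675e-7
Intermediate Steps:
o(C, u) = C*u
y(b) = -5 + 14*b**2 (y(b) = -5 + ((b*1)*14)*b = -5 + (b*14)*b = -5 + (14*b)*b = -5 + 14*b**2)
1/(y(P(32, U(-7))) + W) = 1/((-5 + 14*(-1)**2) + 8565441) = 1/((-5 + 14*1) + 8565441) = 1/((-5 + 14) + 8565441) = 1/(9 + 8565441) = 1/8565450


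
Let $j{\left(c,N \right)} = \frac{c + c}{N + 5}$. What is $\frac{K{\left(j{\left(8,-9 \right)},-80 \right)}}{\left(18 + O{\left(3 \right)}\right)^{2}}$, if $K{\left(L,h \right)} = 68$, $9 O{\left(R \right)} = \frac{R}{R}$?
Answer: $\frac{5508}{26569} \approx 0.20731$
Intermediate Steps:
$O{\left(R \right)} = \frac{1}{9}$ ($O{\left(R \right)} = \frac{R \frac{1}{R}}{9} = \frac{1}{9} \cdot 1 = \frac{1}{9}$)
$j{\left(c,N \right)} = \frac{2 c}{5 + N}$
$\frac{K{\left(j{\left(8,-9 \right)},-80 \right)}}{\left(18 + O{\left(3 \right)}\right)^{2}} = \frac{68}{\left(18 + \frac{1}{9}\right)^{2}} = \frac{68}{\left(\frac{163}{9}\right)^{2}} = \frac{68}{\frac{26569}{81}} = 68 \cdot \frac{81}{26569} = \frac{5508}{26569}$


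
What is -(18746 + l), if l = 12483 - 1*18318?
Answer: -12911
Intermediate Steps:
l = -5835 (l = 12483 - 18318 = -5835)
-(18746 + l) = -(18746 - 5835) = -1*12911 = -12911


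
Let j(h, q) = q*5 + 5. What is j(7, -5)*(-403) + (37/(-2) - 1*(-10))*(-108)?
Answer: 8978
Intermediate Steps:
j(h, q) = 5 + 5*q (j(h, q) = 5*q + 5 = 5 + 5*q)
j(7, -5)*(-403) + (37/(-2) - 1*(-10))*(-108) = (5 + 5*(-5))*(-403) + (37/(-2) - 1*(-10))*(-108) = (5 - 25)*(-403) + (37*(-½) + 10)*(-108) = -20*(-403) + (-37/2 + 10)*(-108) = 8060 - 17/2*(-108) = 8060 + 918 = 8978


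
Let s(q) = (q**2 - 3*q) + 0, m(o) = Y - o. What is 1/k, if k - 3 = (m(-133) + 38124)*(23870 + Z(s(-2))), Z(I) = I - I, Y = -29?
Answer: 1/912502363 ≈ 1.0959e-9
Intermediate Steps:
m(o) = -29 - o
s(q) = q**2 - 3*q
Z(I) = 0
k = 912502363 (k = 3 + ((-29 - 1*(-133)) + 38124)*(23870 + 0) = 3 + ((-29 + 133) + 38124)*23870 = 3 + (104 + 38124)*23870 = 3 + 38228*23870 = 3 + 912502360 = 912502363)
1/k = 1/912502363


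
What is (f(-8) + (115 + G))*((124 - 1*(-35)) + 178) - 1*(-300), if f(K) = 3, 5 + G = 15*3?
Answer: 53546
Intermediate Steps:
G = 40 (G = -5 + 15*3 = -5 + 45 = 40)
(f(-8) + (115 + G))*((124 - 1*(-35)) + 178) - 1*(-300) = (3 + (115 + 40))*((124 - 1*(-35)) + 178) - 1*(-300) = (3 + 155)*((124 + 35) + 178) + 300 = 158*(159 + 178) + 300 = 158*337 + 300 = 53246 + 300 = 53546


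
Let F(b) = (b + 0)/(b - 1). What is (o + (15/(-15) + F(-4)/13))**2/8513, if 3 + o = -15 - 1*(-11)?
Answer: 266256/35967425 ≈ 0.0074027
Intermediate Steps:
F(b) = b/(-1 + b)
o = -7 (o = -3 + (-15 - 1*(-11)) = -3 + (-15 + 11) = -3 - 4 = -7)
(o + (15/(-15) + F(-4)/13))**2/8513 = (-7 + (15/(-15) - 4/(-1 - 4)/13))**2/8513 = (-7 + (15*(-1/15) - 4/(-5)*(1/13)))**2*(1/8513) = (-7 + (-1 - 4*(-1/5)*(1/13)))**2*(1/8513) = (-7 + (-1 + (4/5)*(1/13)))**2*(1/8513) = (-7 + (-1 + 4/65))**2*(1/8513) = (-7 - 61/65)**2*(1/8513) = (-516/65)**2*(1/8513) = (266256/4225)*(1/8513) = 266256/35967425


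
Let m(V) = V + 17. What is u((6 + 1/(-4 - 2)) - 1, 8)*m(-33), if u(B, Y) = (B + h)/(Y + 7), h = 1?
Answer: -56/9 ≈ -6.2222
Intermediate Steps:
u(B, Y) = (1 + B)/(7 + Y) (u(B, Y) = (B + 1)/(Y + 7) = (1 + B)/(7 + Y))
m(V) = 17 + V
u((6 + 1/(-4 - 2)) - 1, 8)*m(-33) = ((1 + ((6 + 1/(-4 - 2)) - 1))/(7 + 8))*(17 - 33) = ((1 + ((6 + 1/(-6)) - 1))/15)*(-16) = ((1 + ((6 - 1/6) - 1))/15)*(-16) = ((1 + (35/6 - 1))/15)*(-16) = ((1 + 29/6)/15)*(-16) = ((1/15)*(35/6))*(-16) = (7/18)*(-16) = -56/9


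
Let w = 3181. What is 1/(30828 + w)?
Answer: 1/34009 ≈ 2.9404e-5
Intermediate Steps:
1/(30828 + w) = 1/(30828 + 3181) = 1/34009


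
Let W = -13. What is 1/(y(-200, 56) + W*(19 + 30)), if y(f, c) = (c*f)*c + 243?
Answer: -1/627594 ≈ -1.5934e-6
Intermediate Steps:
y(f, c) = 243 + f*c² (y(f, c) = f*c² + 243 = 243 + f*c²)
1/(y(-200, 56) + W*(19 + 30)) = 1/((243 - 200*56²) - 13*(19 + 30)) = 1/((243 - 200*3136) - 13*49) = 1/((243 - 627200) - 637) = 1/(-626957 - 637) = 1/(-627594) = -1/627594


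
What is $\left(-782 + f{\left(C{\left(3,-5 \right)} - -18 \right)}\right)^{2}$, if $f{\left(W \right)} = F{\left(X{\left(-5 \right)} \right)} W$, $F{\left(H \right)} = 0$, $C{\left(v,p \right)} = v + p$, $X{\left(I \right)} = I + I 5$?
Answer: $611524$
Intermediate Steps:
$X{\left(I \right)} = 6 I$ ($X{\left(I \right)} = I + 5 I = 6 I$)
$C{\left(v,p \right)} = p + v$
$f{\left(W \right)} = 0$ ($f{\left(W \right)} = 0 W = 0$)
$\left(-782 + f{\left(C{\left(3,-5 \right)} - -18 \right)}\right)^{2} = \left(-782 + 0\right)^{2} = \left(-782\right)^{2} = 611524$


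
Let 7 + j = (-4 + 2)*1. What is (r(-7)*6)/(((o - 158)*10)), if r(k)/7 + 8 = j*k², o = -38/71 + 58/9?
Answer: 6025131/485930 ≈ 12.399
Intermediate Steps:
o = 3776/639 (o = -38*1/71 + 58*(⅑) = -38/71 + 58/9 = 3776/639 ≈ 5.9092)
j = -9 (j = -7 + (-4 + 2)*1 = -7 - 2*1 = -7 - 2 = -9)
r(k) = -56 - 63*k² (r(k) = -56 + 7*(-9*k²) = -56 - 63*k²)
(r(-7)*6)/(((o - 158)*10)) = ((-56 - 63*(-7)²)*6)/(((3776/639 - 158)*10)) = ((-56 - 63*49)*6)/((-97186/639*10)) = ((-56 - 3087)*6)/(-971860/639) = -3143*6*(-639/971860) = -18858*(-639/971860) = 6025131/485930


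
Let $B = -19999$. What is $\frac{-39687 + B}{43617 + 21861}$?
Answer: $- \frac{29843}{32739} \approx -0.91154$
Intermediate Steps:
$\frac{-39687 + B}{43617 + 21861} = \frac{-39687 - 19999}{43617 + 21861} = - \frac{59686}{65478} = \left(-59686\right) \frac{1}{65478} = - \frac{29843}{32739}$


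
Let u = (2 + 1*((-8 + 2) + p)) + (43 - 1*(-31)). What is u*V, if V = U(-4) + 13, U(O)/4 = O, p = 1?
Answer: -213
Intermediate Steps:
U(O) = 4*O
u = 71 (u = (2 + 1*((-8 + 2) + 1)) + (43 - 1*(-31)) = (2 + 1*(-6 + 1)) + (43 + 31) = (2 + 1*(-5)) + 74 = (2 - 5) + 74 = -3 + 74 = 71)
V = -3 (V = 4*(-4) + 13 = -16 + 13 = -3)
u*V = 71*(-3) = -213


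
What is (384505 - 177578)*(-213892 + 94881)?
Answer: -24626589197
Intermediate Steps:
(384505 - 177578)*(-213892 + 94881) = 206927*(-119011) = -24626589197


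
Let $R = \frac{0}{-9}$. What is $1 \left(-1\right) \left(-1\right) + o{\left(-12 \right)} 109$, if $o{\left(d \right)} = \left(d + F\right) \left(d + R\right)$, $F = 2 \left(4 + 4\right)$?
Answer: $-5231$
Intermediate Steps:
$F = 16$ ($F = 2 \cdot 8 = 16$)
$R = 0$ ($R = 0 \left(- \frac{1}{9}\right) = 0$)
$o{\left(d \right)} = d \left(16 + d\right)$ ($o{\left(d \right)} = \left(d + 16\right) \left(d + 0\right) = \left(16 + d\right) d = d \left(16 + d\right)$)
$1 \left(-1\right) \left(-1\right) + o{\left(-12 \right)} 109 = 1 \left(-1\right) \left(-1\right) + - 12 \left(16 - 12\right) 109 = \left(-1\right) \left(-1\right) + \left(-12\right) 4 \cdot 109 = 1 - 5232 = -5231$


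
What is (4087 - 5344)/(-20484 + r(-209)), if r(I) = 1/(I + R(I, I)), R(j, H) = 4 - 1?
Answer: 258942/4219705 ≈ 0.061365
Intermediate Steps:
R(j, H) = 3
r(I) = 1/(3 + I) (r(I) = 1/(I + 3) = 1/(3 + I))
(4087 - 5344)/(-20484 + r(-209)) = (4087 - 5344)/(-20484 + 1/(3 - 209)) = -1257/(-20484 + 1/(-206)) = -1257/(-20484 - 1/206) = -1257/(-4219705/206) = -1257*(-206/4219705) = 258942/4219705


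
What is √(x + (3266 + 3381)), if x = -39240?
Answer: I*√32593 ≈ 180.54*I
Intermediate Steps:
√(x + (3266 + 3381)) = √(-39240 + (3266 + 3381)) = √(-39240 + 6647) = √(-32593) = I*√32593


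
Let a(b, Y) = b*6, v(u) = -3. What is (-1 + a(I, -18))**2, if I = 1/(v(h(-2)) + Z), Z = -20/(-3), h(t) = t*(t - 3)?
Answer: 49/121 ≈ 0.40496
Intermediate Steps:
h(t) = t*(-3 + t)
Z = 20/3 (Z = -20*(-1/3) = 20/3 ≈ 6.6667)
I = 3/11 (I = 1/(-3 + 20/3) = 1/(11/3) = 3/11 ≈ 0.27273)
a(b, Y) = 6*b
(-1 + a(I, -18))**2 = (-1 + 6*(3/11))**2 = (-1 + 18/11)**2 = (7/11)**2 = 49/121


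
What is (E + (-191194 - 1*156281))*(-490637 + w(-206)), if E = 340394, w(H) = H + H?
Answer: 3477117969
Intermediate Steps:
w(H) = 2*H
(E + (-191194 - 1*156281))*(-490637 + w(-206)) = (340394 + (-191194 - 1*156281))*(-490637 + 2*(-206)) = (340394 + (-191194 - 156281))*(-490637 - 412) = (340394 - 347475)*(-491049) = -7081*(-491049) = 3477117969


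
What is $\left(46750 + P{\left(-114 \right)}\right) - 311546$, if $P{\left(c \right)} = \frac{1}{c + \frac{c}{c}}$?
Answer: $- \frac{29921949}{113} \approx -2.648 \cdot 10^{5}$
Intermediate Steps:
$P{\left(c \right)} = \frac{1}{1 + c}$ ($P{\left(c \right)} = \frac{1}{c + 1} = \frac{1}{1 + c}$)
$\left(46750 + P{\left(-114 \right)}\right) - 311546 = \left(46750 + \frac{1}{1 - 114}\right) - 311546 = \left(46750 + \frac{1}{-113}\right) - 311546 = \left(46750 - \frac{1}{113}\right) - 311546 = \frac{5282749}{113} - 311546 = - \frac{29921949}{113}$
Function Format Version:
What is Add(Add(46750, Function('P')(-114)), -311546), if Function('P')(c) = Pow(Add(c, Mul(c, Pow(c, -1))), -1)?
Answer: Rational(-29921949, 113) ≈ -2.6480e+5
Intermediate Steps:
Function('P')(c) = Pow(Add(1, c), -1) (Function('P')(c) = Pow(Add(c, 1), -1) = Pow(Add(1, c), -1))
Add(Add(46750, Function('P')(-114)), -311546) = Add(Add(46750, Pow(Add(1, -114), -1)), -311546) = Add(Add(46750, Pow(-113, -1)), -311546) = Add(Add(46750, Rational(-1, 113)), -311546) = Add(Rational(5282749, 113), -311546) = Rational(-29921949, 113)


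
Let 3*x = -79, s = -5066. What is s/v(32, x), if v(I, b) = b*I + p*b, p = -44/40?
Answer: 50660/8137 ≈ 6.2259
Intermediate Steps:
p = -11/10 (p = -44*1/40 = -11/10 ≈ -1.1000)
x = -79/3 (x = (1/3)*(-79) = -79/3 ≈ -26.333)
v(I, b) = -11*b/10 + I*b (v(I, b) = b*I - 11*b/10 = I*b - 11*b/10 = -11*b/10 + I*b)
s/v(32, x) = -5066*(-30/(79*(-11 + 10*32))) = -5066*(-30/(79*(-11 + 320))) = -5066/((1/10)*(-79/3)*309) = -5066/(-8137/10) = -5066*(-10/8137) = 50660/8137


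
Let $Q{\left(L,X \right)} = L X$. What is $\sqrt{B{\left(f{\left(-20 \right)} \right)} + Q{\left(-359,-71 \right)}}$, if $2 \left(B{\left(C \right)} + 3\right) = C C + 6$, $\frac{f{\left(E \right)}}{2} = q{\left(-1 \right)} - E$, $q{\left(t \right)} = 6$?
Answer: $\sqrt{26841} \approx 163.83$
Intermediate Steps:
$f{\left(E \right)} = 12 - 2 E$ ($f{\left(E \right)} = 2 \left(6 - E\right) = 12 - 2 E$)
$B{\left(C \right)} = \frac{C^{2}}{2}$ ($B{\left(C \right)} = -3 + \frac{C C + 6}{2} = -3 + \frac{C^{2} + 6}{2} = -3 + \frac{6 + C^{2}}{2} = -3 + \left(3 + \frac{C^{2}}{2}\right) = \frac{C^{2}}{2}$)
$\sqrt{B{\left(f{\left(-20 \right)} \right)} + Q{\left(-359,-71 \right)}} = \sqrt{\frac{\left(12 - -40\right)^{2}}{2} - -25489} = \sqrt{\frac{\left(12 + 40\right)^{2}}{2} + 25489} = \sqrt{\frac{52^{2}}{2} + 25489} = \sqrt{\frac{1}{2} \cdot 2704 + 25489} = \sqrt{1352 + 25489} = \sqrt{26841}$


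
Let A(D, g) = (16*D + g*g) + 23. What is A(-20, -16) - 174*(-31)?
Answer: 5353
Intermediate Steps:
A(D, g) = 23 + g² + 16*D (A(D, g) = (16*D + g²) + 23 = (g² + 16*D) + 23 = 23 + g² + 16*D)
A(-20, -16) - 174*(-31) = (23 + (-16)² + 16*(-20)) - 174*(-31) = (23 + 256 - 320) + 5394 = -41 + 5394 = 5353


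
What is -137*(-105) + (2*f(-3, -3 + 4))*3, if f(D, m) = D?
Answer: 14367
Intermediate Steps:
-137*(-105) + (2*f(-3, -3 + 4))*3 = -137*(-105) + (2*(-3))*3 = 14385 - 6*3 = 14385 - 18 = 14367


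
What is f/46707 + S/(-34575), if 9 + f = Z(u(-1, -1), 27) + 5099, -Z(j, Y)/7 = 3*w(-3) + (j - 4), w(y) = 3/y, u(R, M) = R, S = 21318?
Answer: -272592292/538298175 ≈ -0.50640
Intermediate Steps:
Z(j, Y) = 49 - 7*j (Z(j, Y) = -7*(3*(3/(-3)) + (j - 4)) = -7*(3*(3*(-⅓)) + (-4 + j)) = -7*(3*(-1) + (-4 + j)) = -7*(-3 + (-4 + j)) = -7*(-7 + j) = 49 - 7*j)
f = 5146 (f = -9 + ((49 - 7*(-1)) + 5099) = -9 + ((49 + 7) + 5099) = -9 + (56 + 5099) = -9 + 5155 = 5146)
f/46707 + S/(-34575) = 5146/46707 + 21318/(-34575) = 5146*(1/46707) + 21318*(-1/34575) = 5146/46707 - 7106/11525 = -272592292/538298175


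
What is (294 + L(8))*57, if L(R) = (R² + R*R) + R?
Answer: 24510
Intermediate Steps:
L(R) = R + 2*R² (L(R) = (R² + R²) + R = 2*R² + R = R + 2*R²)
(294 + L(8))*57 = (294 + 8*(1 + 2*8))*57 = (294 + 8*(1 + 16))*57 = (294 + 8*17)*57 = (294 + 136)*57 = 430*57 = 24510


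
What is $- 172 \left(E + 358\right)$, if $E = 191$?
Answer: $-94428$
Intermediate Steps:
$- 172 \left(E + 358\right) = - 172 \left(191 + 358\right) = \left(-172\right) 549 = -94428$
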